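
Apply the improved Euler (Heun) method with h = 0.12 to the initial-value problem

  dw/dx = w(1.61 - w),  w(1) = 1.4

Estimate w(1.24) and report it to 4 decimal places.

Heun: k1 = f(x_n, w_n); k2 = f(x_n + h, w_n + h·k1); w_{n+1} = w_n + (h/2)·(k1 + k2).
x=1.000000, w=1.400000:
  k1 = f(1.000000, 1.400000) = 0.294000
  k2 = f(1.120000, 1.435280) = 0.250772
  w ← 1.400000 + (0.12/2)·(0.294000 + 0.250772) = 1.432686
x=1.120000, w=1.432686:
  k1 = f(1.120000, 1.432686) = 0.254035
  k2 = f(1.240000, 1.463171) = 0.214837
  w ← 1.432686 + (0.12/2)·(0.254035 + 0.214837) = 1.460819
w(1.24) ≈ 1.4608

1.4608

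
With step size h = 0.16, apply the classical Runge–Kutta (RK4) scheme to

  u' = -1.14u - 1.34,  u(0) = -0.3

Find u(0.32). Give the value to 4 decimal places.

RK4: k1 = f(t_n, u_n); k2 = f(t_n + h/2, u_n + (h/2)·k1); k3 = f(t_n + h/2, u_n + (h/2)·k2); k4 = f(t_n + h, u_n + h·k3); u_{n+1} = u_n + (h/6)·(k1 + 2k2 + 2k3 + k4).
t=0.000000, u=-0.300000:
  k1 = f(0.000000, -0.300000) = -0.998000
  k2 = f(0.080000, -0.379840) = -0.906982
  k3 = f(0.080000, -0.372559) = -0.915283
  k4 = f(0.160000, -0.446445) = -0.831052
  u ← -0.300000 + (0.16/6)·(k1 + 2k2 + 2k3 + k4) = -0.445962
t=0.160000, u=-0.445962:
  k1 = f(0.160000, -0.445962) = -0.831603
  k2 = f(0.240000, -0.512490) = -0.755761
  k3 = f(0.240000, -0.506423) = -0.762678
  k4 = f(0.320000, -0.567991) = -0.692491
  u ← -0.445962 + (0.16/6)·(k1 + 2k2 + 2k3 + k4) = -0.567588
u(0.32) ≈ -0.5676

-0.5676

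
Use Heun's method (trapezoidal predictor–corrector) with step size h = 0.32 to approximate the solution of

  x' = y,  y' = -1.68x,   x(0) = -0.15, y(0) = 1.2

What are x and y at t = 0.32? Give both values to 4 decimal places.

0.2469, 1.1774

Heun on (x,y): k1 = f(t_n, state_n); k2 = f(t_n + h, state_n + h·k1); state_{n+1} = state_n + (h/2)·(k1 + k2).
0.000000: (-0.150000, 1.200000)
  k1 = (1.200000, 0.252000)
  predictor → (0.234000, 1.280640)
  k2 = (1.280640, -0.393120)
  → (0.246902, 1.177421)
(x(0.32), y(0.32)) ≈ (0.2469, 1.1774)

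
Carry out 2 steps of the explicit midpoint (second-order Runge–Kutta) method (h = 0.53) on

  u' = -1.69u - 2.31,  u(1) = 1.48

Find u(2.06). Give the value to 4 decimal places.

-0.6396

Midpoint: k1 = f(t_n, u_n); k2 = f(t_n + h/2, u_n + (h/2)·k1); u_{n+1} = u_n + h·k2.
t=1.000000, u=1.480000:
  k1 = f(1.000000, 1.480000) = -4.811200
  k2 = f(1.265000, 0.205032) = -2.656504
  u ← 1.480000 + 0.53·(-2.656504) = 0.072053
t=1.530000, u=0.072053:
  k1 = f(1.530000, 0.072053) = -2.431769
  k2 = f(1.795000, -0.572366) = -1.342701
  u ← 0.072053 + 0.53·(-1.342701) = -0.639579
u(2.06) ≈ -0.6396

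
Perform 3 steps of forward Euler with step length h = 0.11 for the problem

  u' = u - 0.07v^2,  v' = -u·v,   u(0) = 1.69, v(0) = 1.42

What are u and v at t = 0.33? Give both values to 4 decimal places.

Euler on (u,v): u_{n+1} = u_n + h·u', v_{n+1} = v_n + h·v'.
0.000000: (1.690000, 1.420000); f=(1.548852, -2.399800) → (1.860374, 1.156022)
0.110000: (1.860374, 1.156022); f=(1.766827, -2.150633) → (2.054725, 0.919452)
0.220000: (2.054725, 0.919452); f=(1.995547, -1.889221) → (2.274235, 0.711638)
(u(0.33), v(0.33)) ≈ (2.2742, 0.7116)

2.2742, 0.7116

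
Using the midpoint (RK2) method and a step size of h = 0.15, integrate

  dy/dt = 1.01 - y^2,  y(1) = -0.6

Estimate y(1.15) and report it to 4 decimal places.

-0.4941

Midpoint: k1 = f(t_n, y_n); k2 = f(t_n + h/2, y_n + (h/2)·k1); y_{n+1} = y_n + h·k2.
t=1.000000, y=-0.600000:
  k1 = f(1.000000, -0.600000) = 0.650000
  k2 = f(1.075000, -0.551250) = 0.706123
  y ← -0.600000 + 0.15·0.706123 = -0.494081
y(1.15) ≈ -0.4941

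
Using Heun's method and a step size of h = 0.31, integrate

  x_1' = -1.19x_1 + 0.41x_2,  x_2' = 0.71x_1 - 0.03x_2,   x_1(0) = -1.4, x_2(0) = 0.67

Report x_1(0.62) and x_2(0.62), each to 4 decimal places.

Heun on (x_1,x_2): k1 = f(s_n, state_n); k2 = f(s_n + h, state_n + h·k1); state_{n+1} = state_n + (h/2)·(k1 + k2).
0.000000: (-1.400000, 0.670000)
  k1 = (1.940700, -1.014100)
  predictor → (-0.798383, 0.355629)
  k2 = (1.095884, -0.577521)
  → (-0.929330, 0.423299)
0.310000: (-0.929330, 0.423299)
  k1 = (1.279455, -0.672523)
  predictor → (-0.532699, 0.214817)
  k2 = (0.721986, -0.384661)
  → (-0.619106, 0.259435)
(x_1(0.62), x_2(0.62)) ≈ (-0.6191, 0.2594)

-0.6191, 0.2594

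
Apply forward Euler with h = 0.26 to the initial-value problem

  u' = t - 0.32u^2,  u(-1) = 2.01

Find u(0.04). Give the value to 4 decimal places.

0.7221

Euler: u_{n+1} = u_n + h·f(t_n, u_n).
t=-1.000000, u=2.010000: f=-2.292832 → u ← 2.010000 + 0.26·(-2.292832) = 1.413864
t=-0.740000, u=1.413864: f=-1.379683 → u ← 1.413864 + 0.26·(-1.379683) = 1.055146
t=-0.480000, u=1.055146: f=-0.836267 → u ← 1.055146 + 0.26·(-0.836267) = 0.837717
t=-0.220000, u=0.837717: f=-0.444566 → u ← 0.837717 + 0.26·(-0.444566) = 0.722129
u(0.04) ≈ 0.7221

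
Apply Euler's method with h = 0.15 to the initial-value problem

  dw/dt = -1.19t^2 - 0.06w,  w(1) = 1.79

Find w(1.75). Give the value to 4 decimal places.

0.1838

Euler: w_{n+1} = w_n + h·f(t_n, w_n).
t=1.000000, w=1.790000: f=-1.297400 → w ← 1.790000 + 0.15·(-1.297400) = 1.595390
t=1.150000, w=1.595390: f=-1.669498 → w ← 1.595390 + 0.15·(-1.669498) = 1.344965
t=1.300000, w=1.344965: f=-2.091798 → w ← 1.344965 + 0.15·(-2.091798) = 1.031196
t=1.450000, w=1.031196: f=-2.563847 → w ← 1.031196 + 0.15·(-2.563847) = 0.646619
t=1.600000, w=0.646619: f=-3.085197 → w ← 0.646619 + 0.15·(-3.085197) = 0.183839
w(1.75) ≈ 0.1838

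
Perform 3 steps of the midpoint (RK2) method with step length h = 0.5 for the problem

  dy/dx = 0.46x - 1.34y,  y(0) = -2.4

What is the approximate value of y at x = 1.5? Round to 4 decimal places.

Midpoint: k1 = f(x_n, y_n); k2 = f(x_n + h/2, y_n + (h/2)·k1); y_{n+1} = y_n + h·k2.
x=0.000000, y=-2.400000:
  k1 = f(0.000000, -2.400000) = 3.216000
  k2 = f(0.250000, -1.596000) = 2.253640
  y ← -2.400000 + 0.5·2.253640 = -1.273180
x=0.500000, y=-1.273180:
  k1 = f(0.500000, -1.273180) = 1.936061
  k2 = f(0.750000, -0.789165) = 1.402481
  y ← -1.273180 + 0.5·1.402481 = -0.571940
x=1.000000, y=-0.571940:
  k1 = f(1.000000, -0.571940) = 1.226399
  k2 = f(1.250000, -0.265340) = 0.930555
  y ← -0.571940 + 0.5·0.930555 = -0.106662
y(1.5) ≈ -0.1067

-0.1067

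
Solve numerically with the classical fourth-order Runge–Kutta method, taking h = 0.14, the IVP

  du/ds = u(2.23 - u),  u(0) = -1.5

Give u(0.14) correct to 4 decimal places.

-2.7176

RK4: k1 = f(s_n, u_n); k2 = f(s_n + h/2, u_n + (h/2)·k1); k3 = f(s_n + h/2, u_n + (h/2)·k2); k4 = f(s_n + h, u_n + h·k3); u_{n+1} = u_n + (h/6)·(k1 + 2k2 + 2k3 + k4).
s=0.000000, u=-1.500000:
  k1 = f(0.000000, -1.500000) = -5.595000
  k2 = f(0.070000, -1.891650) = -7.796719
  k3 = f(0.070000, -2.045770) = -8.747244
  k4 = f(0.140000, -2.724614) = -13.499412
  u ← -1.500000 + (0.14/6)·(k1 + 2k2 + 2k3 + k4) = -2.717588
u(0.14) ≈ -2.7176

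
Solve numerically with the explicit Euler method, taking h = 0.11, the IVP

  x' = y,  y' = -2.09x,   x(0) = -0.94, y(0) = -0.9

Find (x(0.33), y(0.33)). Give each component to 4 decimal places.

-1.1632, -0.1889

Euler on (x,y): x_{n+1} = x_n + h·x', y_{n+1} = y_n + h·y'.
0.000000: (-0.940000, -0.900000); f=(-0.900000, 1.964600) → (-1.039000, -0.683894)
0.110000: (-1.039000, -0.683894); f=(-0.683894, 2.171510) → (-1.114228, -0.445028)
0.220000: (-1.114228, -0.445028); f=(-0.445028, 2.328737) → (-1.163181, -0.188867)
(x(0.33), y(0.33)) ≈ (-1.1632, -0.1889)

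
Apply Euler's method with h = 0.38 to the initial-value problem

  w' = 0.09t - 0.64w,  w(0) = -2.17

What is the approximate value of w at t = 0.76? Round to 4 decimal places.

Euler: w_{n+1} = w_n + h·f(t_n, w_n).
t=0.000000, w=-2.170000: f=1.388800 → w ← -2.170000 + 0.38·1.388800 = -1.642256
t=0.380000, w=-1.642256: f=1.085244 → w ← -1.642256 + 0.38·1.085244 = -1.229863
w(0.76) ≈ -1.2299

-1.2299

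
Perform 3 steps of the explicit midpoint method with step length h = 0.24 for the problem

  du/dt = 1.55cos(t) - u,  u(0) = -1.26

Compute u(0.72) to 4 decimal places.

Midpoint: k1 = f(t_n, u_n); k2 = f(t_n + h/2, u_n + (h/2)·k1); u_{n+1} = u_n + h·k2.
t=0.000000, u=-1.260000:
  k1 = f(0.000000, -1.260000) = 2.810000
  k2 = f(0.120000, -0.922800) = 2.461653
  u ← -1.260000 + 0.24·2.461653 = -0.669203
t=0.240000, u=-0.669203:
  k1 = f(0.240000, -0.669203) = 2.174777
  k2 = f(0.360000, -0.408230) = 1.858870
  u ← -0.669203 + 0.24·1.858870 = -0.223074
t=0.480000, u=-0.223074:
  k1 = f(0.480000, -0.223074) = 1.597917
  k2 = f(0.600000, -0.031324) = 1.310595
  u ← -0.223074 + 0.24·1.310595 = 0.091468
u(0.72) ≈ 0.0915

0.0915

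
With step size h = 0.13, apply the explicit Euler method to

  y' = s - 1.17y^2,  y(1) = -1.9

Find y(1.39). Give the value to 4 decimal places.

-4.1864

Euler: y_{n+1} = y_n + h·f(s_n, y_n).
s=1.000000, y=-1.900000: f=-3.223700 → y ← -1.900000 + 0.13·(-3.223700) = -2.319081
s=1.130000, y=-2.319081: f=-5.162420 → y ← -2.319081 + 0.13·(-5.162420) = -2.990196
s=1.260000, y=-2.990196: f=-9.201286 → y ← -2.990196 + 0.13·(-9.201286) = -4.186363
y(1.39) ≈ -4.1864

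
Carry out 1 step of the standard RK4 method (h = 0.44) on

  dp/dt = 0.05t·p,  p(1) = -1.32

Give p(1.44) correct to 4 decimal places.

RK4: k1 = f(t_n, p_n); k2 = f(t_n + h/2, p_n + (h/2)·k1); k3 = f(t_n + h/2, p_n + (h/2)·k2); k4 = f(t_n + h, p_n + h·k3); p_{n+1} = p_n + (h/6)·(k1 + 2k2 + 2k3 + k4).
t=1.000000, p=-1.320000:
  k1 = f(1.000000, -1.320000) = -0.066000
  k2 = f(1.220000, -1.334520) = -0.081406
  k3 = f(1.220000, -1.337909) = -0.081612
  k4 = f(1.440000, -1.355909) = -0.097625
  p ← -1.320000 + (0.44/6)·(k1 + 2k2 + 2k3 + k4) = -1.355909
p(1.44) ≈ -1.3559

-1.3559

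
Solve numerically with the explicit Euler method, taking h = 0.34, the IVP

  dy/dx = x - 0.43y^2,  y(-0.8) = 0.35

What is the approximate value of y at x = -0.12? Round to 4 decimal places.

-0.0968

Euler: y_{n+1} = y_n + h·f(x_n, y_n).
x=-0.800000, y=0.350000: f=-0.852675 → y ← 0.350000 + 0.34·(-0.852675) = 0.060090
x=-0.460000, y=0.060090: f=-0.461553 → y ← 0.060090 + 0.34·(-0.461553) = -0.096837
y(-0.12) ≈ -0.0968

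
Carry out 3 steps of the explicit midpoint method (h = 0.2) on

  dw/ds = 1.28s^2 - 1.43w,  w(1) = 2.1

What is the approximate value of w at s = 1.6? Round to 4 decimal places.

1.8501

Midpoint: k1 = f(s_n, w_n); k2 = f(s_n + h/2, w_n + (h/2)·k1); w_{n+1} = w_n + h·k2.
s=1.000000, w=2.100000:
  k1 = f(1.000000, 2.100000) = -1.723000
  k2 = f(1.100000, 1.927700) = -1.207811
  w ← 2.100000 + 0.2·(-1.207811) = 1.858438
s=1.200000, w=1.858438:
  k1 = f(1.200000, 1.858438) = -0.814366
  k2 = f(1.300000, 1.777001) = -0.377912
  w ← 1.858438 + 0.2·(-0.377912) = 1.782855
s=1.400000, w=1.782855:
  k1 = f(1.400000, 1.782855) = -0.040683
  k2 = f(1.500000, 1.778787) = 0.336334
  w ← 1.782855 + 0.2·0.336334 = 1.850122
w(1.6) ≈ 1.8501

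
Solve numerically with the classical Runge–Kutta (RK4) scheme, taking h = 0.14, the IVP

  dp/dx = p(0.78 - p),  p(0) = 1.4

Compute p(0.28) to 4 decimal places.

RK4: k1 = f(x_n, p_n); k2 = f(x_n + h/2, p_n + (h/2)·k1); k3 = f(x_n + h/2, p_n + (h/2)·k2); k4 = f(x_n + h, p_n + h·k3); p_{n+1} = p_n + (h/6)·(k1 + 2k2 + 2k3 + k4).
x=0.000000, p=1.400000:
  k1 = f(0.000000, 1.400000) = -0.868000
  k2 = f(0.070000, 1.339240) = -0.748957
  k3 = f(0.070000, 1.347573) = -0.764846
  k4 = f(0.140000, 1.292922) = -0.663167
  p ← 1.400000 + (0.14/6)·(k1 + 2k2 + 2k3 + k4) = 1.293629
x=0.140000, p=1.293629:
  k1 = f(0.140000, 1.293629) = -0.664445
  k2 = f(0.210000, 1.247118) = -0.582550
  k3 = f(0.210000, 1.252850) = -0.592410
  k4 = f(0.280000, 1.210691) = -0.521434
  p ← 1.293629 + (0.14/6)·(k1 + 2k2 + 2k3 + k4) = 1.211127
p(0.28) ≈ 1.2111

1.2111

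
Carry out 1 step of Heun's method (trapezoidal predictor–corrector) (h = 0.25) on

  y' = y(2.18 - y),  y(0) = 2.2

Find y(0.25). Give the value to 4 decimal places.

Heun: k1 = f(s_n, y_n); k2 = f(s_n + h, y_n + h·k1); y_{n+1} = y_n + (h/2)·(k1 + k2).
s=0.000000, y=2.200000:
  k1 = f(0.000000, 2.200000) = -0.044000
  k2 = f(0.250000, 2.189000) = -0.019701
  y ← 2.200000 + (0.25/2)·(-0.044000 + (-0.019701)) = 2.192037
y(0.25) ≈ 2.1920

2.1920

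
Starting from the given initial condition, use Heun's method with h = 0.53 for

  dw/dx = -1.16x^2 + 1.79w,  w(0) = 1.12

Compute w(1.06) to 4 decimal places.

5.7235

Heun: k1 = f(x_n, w_n); k2 = f(x_n + h, w_n + h·k1); w_{n+1} = w_n + (h/2)·(k1 + k2).
x=0.000000, w=1.120000:
  k1 = f(0.000000, 1.120000) = 2.004800
  k2 = f(0.530000, 2.182544) = 3.580910
  w ← 1.120000 + (0.53/2)·(2.004800 + 3.580910) = 2.600213
x=0.530000, w=2.600213:
  k1 = f(0.530000, 2.600213) = 4.328537
  k2 = f(1.060000, 4.894338) = 7.457489
  w ← 2.600213 + (0.53/2)·(4.328537 + 7.457489) = 5.723510
w(1.06) ≈ 5.7235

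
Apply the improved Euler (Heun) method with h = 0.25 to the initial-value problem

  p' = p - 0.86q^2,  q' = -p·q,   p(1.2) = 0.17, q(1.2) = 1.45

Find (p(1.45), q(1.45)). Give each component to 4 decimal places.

-0.2719, 1.4608

Heun on (p,q): k1 = f(x_n, state_n); k2 = f(x_n + h, state_n + h·k1); state_{n+1} = state_n + (h/2)·(k1 + k2).
1.200000: (0.170000, 1.450000)
  k1 = (-1.638150, -0.246500)
  predictor → (-0.239537, 1.388375)
  k2 = (-1.897261, 0.332568)
  → (-0.271926, 1.460758)
(p(1.45), q(1.45)) ≈ (-0.2719, 1.4608)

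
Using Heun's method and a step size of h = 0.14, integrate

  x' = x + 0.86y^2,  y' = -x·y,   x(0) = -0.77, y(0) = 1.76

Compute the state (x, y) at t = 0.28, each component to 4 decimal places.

-0.0051, 1.9922

Heun on (x,y): k1 = f(t_n, state_n); k2 = f(t_n + h, state_n + h·k1); state_{n+1} = state_n + (h/2)·(k1 + k2).
0.000000: (-0.770000, 1.760000)
  k1 = (1.893936, 1.355200)
  predictor → (-0.504849, 1.949728)
  k2 = (2.764389, 0.984318)
  → (-0.443917, 1.923766)
0.140000: (-0.443917, 1.923766)
  k1 = (2.738837, 0.853993)
  predictor → (-0.060480, 2.043325)
  k2 = (3.530173, 0.123581)
  → (-0.005087, 1.992196)
(x(0.28), y(0.28)) ≈ (-0.0051, 1.9922)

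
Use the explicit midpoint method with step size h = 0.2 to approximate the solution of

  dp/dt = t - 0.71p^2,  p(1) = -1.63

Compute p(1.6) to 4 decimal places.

-2.5480

Midpoint: k1 = f(t_n, p_n); k2 = f(t_n + h/2, p_n + (h/2)·k1); p_{n+1} = p_n + h·k2.
t=1.000000, p=-1.630000:
  k1 = f(1.000000, -1.630000) = -0.886399
  k2 = f(1.100000, -1.718640) = -0.997143
  p ← -1.630000 + 0.2·(-0.997143) = -1.829429
t=1.200000, p=-1.829429:
  k1 = f(1.200000, -1.829429) = -1.176235
  k2 = f(1.300000, -1.947052) = -1.391619
  p ← -1.829429 + 0.2·(-1.391619) = -2.107752
t=1.400000, p=-2.107752:
  k1 = f(1.400000, -2.107752) = -1.754260
  k2 = f(1.500000, -2.283178) = -2.201162
  p ← -2.107752 + 0.2·(-2.201162) = -2.547985
p(1.6) ≈ -2.5480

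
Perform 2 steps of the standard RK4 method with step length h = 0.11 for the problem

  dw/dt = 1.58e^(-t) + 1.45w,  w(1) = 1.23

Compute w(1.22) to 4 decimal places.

RK4: k1 = f(t_n, w_n); k2 = f(t_n + h/2, w_n + (h/2)·k1); k3 = f(t_n + h/2, w_n + (h/2)·k2); k4 = f(t_n + h, w_n + h·k3); w_{n+1} = w_n + (h/6)·(k1 + 2k2 + 2k3 + k4).
t=1.000000, w=1.230000:
  k1 = f(1.000000, 1.230000) = 2.364750
  k2 = f(1.055000, 1.360061) = 2.522233
  k3 = f(1.055000, 1.368723) = 2.534792
  k4 = f(1.110000, 1.508827) = 2.708502
  w ← 1.230000 + (0.11/6)·(k1 + 2k2 + 2k3 + k4) = 1.508434
t=1.110000, w=1.508434:
  k1 = f(1.110000, 1.508434) = 2.707932
  k2 = f(1.165000, 1.657370) = 2.896025
  k3 = f(1.165000, 1.667715) = 2.911025
  k4 = f(1.220000, 1.828647) = 3.118001
  w ← 1.508434 + (0.11/6)·(k1 + 2k2 + 2k3 + k4) = 1.828168
w(1.22) ≈ 1.8282

1.8282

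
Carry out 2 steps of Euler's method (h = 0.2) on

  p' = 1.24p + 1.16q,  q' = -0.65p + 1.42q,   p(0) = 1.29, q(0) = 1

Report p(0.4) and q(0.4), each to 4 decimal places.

Euler on (p,q): p_{n+1} = p_n + h·p', q_{n+1} = q_n + h·q'.
0.000000: (1.290000, 1.000000); f=(2.759600, 0.581500) → (1.841920, 1.116300)
0.200000: (1.841920, 1.116300); f=(3.578889, 0.387898) → (2.557698, 1.193880)
(p(0.4), q(0.4)) ≈ (2.5577, 1.1939)

2.5577, 1.1939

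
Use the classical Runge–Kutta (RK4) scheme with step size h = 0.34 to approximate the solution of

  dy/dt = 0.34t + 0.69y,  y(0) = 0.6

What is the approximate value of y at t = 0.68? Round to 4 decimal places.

RK4: k1 = f(t_n, y_n); k2 = f(t_n + h/2, y_n + (h/2)·k1); k3 = f(t_n + h/2, y_n + (h/2)·k2); k4 = f(t_n + h, y_n + h·k3); y_{n+1} = y_n + (h/6)·(k1 + 2k2 + 2k3 + k4).
t=0.000000, y=0.600000:
  k1 = f(0.000000, 0.600000) = 0.414000
  k2 = f(0.170000, 0.670380) = 0.520362
  k3 = f(0.170000, 0.688462) = 0.532838
  k4 = f(0.340000, 0.781165) = 0.654604
  y ← 0.600000 + (0.34/6)·(k1 + 2k2 + 2k3 + k4) = 0.779917
t=0.340000, y=0.779917:
  k1 = f(0.340000, 0.779917) = 0.653743
  k2 = f(0.510000, 0.891053) = 0.788227
  k3 = f(0.510000, 0.913916) = 0.804002
  k4 = f(0.680000, 1.053278) = 0.957962
  y ← 0.779917 + (0.34/6)·(k1 + 2k2 + 2k3 + k4) = 1.051699
y(0.68) ≈ 1.0517

1.0517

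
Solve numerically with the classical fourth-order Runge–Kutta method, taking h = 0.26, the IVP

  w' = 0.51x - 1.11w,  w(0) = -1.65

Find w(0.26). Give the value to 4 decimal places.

-1.2207

RK4: k1 = f(x_n, w_n); k2 = f(x_n + h/2, w_n + (h/2)·k1); k3 = f(x_n + h/2, w_n + (h/2)·k2); k4 = f(x_n + h, w_n + h·k3); w_{n+1} = w_n + (h/6)·(k1 + 2k2 + 2k3 + k4).
x=0.000000, w=-1.650000:
  k1 = f(0.000000, -1.650000) = 1.831500
  k2 = f(0.130000, -1.411905) = 1.633515
  k3 = f(0.130000, -1.437643) = 1.662084
  k4 = f(0.260000, -1.217858) = 1.484423
  w ← -1.650000 + (0.26/6)·(k1 + 2k2 + 2k3 + k4) = -1.220691
w(0.26) ≈ -1.2207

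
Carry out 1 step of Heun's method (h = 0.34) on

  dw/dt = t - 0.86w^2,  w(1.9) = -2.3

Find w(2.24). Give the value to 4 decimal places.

Heun: k1 = f(t_n, w_n); k2 = f(t_n + h, w_n + h·k1); w_{n+1} = w_n + (h/2)·(k1 + k2).
t=1.900000, w=-2.300000:
  k1 = f(1.900000, -2.300000) = -2.649400
  k2 = f(2.240000, -3.200796) = -6.570782
  w ← -2.300000 + (0.34/2)·(-2.649400 + (-6.570782)) = -3.867431
w(2.24) ≈ -3.8674

-3.8674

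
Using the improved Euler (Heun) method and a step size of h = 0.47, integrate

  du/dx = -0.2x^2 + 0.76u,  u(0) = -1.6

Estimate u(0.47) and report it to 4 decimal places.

-2.2840

Heun: k1 = f(x_n, u_n); k2 = f(x_n + h, u_n + h·k1); u_{n+1} = u_n + (h/2)·(k1 + k2).
x=0.000000, u=-1.600000:
  k1 = f(0.000000, -1.600000) = -1.216000
  k2 = f(0.470000, -2.171520) = -1.694535
  u ← -1.600000 + (0.47/2)·(-1.216000 + (-1.694535)) = -2.283976
u(0.47) ≈ -2.2840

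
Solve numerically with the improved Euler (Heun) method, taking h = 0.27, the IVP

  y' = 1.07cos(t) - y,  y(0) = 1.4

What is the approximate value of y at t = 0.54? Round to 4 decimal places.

Heun: k1 = f(t_n, y_n); k2 = f(t_n + h, y_n + h·k1); y_{n+1} = y_n + (h/2)·(k1 + k2).
t=0.000000, y=1.400000:
  k1 = f(0.000000, 1.400000) = -0.330000
  k2 = f(0.270000, 1.310900) = -0.279665
  y ← 1.400000 + (0.27/2)·(-0.330000 + (-0.279665)) = 1.317695
t=0.270000, y=1.317695:
  k1 = f(0.270000, 1.317695) = -0.286460
  k2 = f(0.540000, 1.240351) = -0.322603
  y ← 1.317695 + (0.27/2)·(-0.286460 + (-0.322603)) = 1.235472
y(0.54) ≈ 1.2355

1.2355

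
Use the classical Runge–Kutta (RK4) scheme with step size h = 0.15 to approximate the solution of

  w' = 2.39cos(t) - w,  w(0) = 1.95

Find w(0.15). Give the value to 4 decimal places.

2.0100

RK4: k1 = f(t_n, w_n); k2 = f(t_n + h/2, w_n + (h/2)·k1); k3 = f(t_n + h/2, w_n + (h/2)·k2); k4 = f(t_n + h, w_n + h·k3); w_{n+1} = w_n + (h/6)·(k1 + 2k2 + 2k3 + k4).
t=0.000000, w=1.950000:
  k1 = f(0.000000, 1.950000) = 0.440000
  k2 = f(0.075000, 1.983000) = 0.400281
  k3 = f(0.075000, 1.980021) = 0.403260
  k4 = f(0.150000, 2.010489) = 0.352674
  w ← 1.950000 + (0.15/6)·(k1 + 2k2 + 2k3 + k4) = 2.009994
w(0.15) ≈ 2.0100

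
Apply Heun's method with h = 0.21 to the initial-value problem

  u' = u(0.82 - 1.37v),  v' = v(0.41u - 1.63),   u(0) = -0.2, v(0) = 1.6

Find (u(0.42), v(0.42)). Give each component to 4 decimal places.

-0.1475, 0.8004

Heun on (u,v): k1 = f(t_n, state_n); k2 = f(t_n + h, state_n + h·k1); state_{n+1} = state_n + (h/2)·(k1 + k2).
0.000000: (-0.200000, 1.600000)
  k1 = (0.274400, -2.739200)
  predictor → (-0.142376, 1.024768)
  k2 = (0.083138, -1.730192)
  → (-0.162459, 1.130714)
0.210000: (-0.162459, 1.130714)
  k1 = (0.118445, -1.918378)
  predictor → (-0.137585, 0.727854)
  k2 = (0.024375, -1.227461)
  → (-0.147462, 0.800401)
(u(0.42), v(0.42)) ≈ (-0.1475, 0.8004)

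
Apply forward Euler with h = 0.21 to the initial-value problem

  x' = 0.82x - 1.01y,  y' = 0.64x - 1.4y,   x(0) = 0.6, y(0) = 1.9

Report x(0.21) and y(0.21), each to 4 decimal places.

0.3003, 1.4220

Euler on (x,y): x_{n+1} = x_n + h·x', y_{n+1} = y_n + h·y'.
0.000000: (0.600000, 1.900000); f=(-1.427000, -2.276000) → (0.300330, 1.422040)
(x(0.21), y(0.21)) ≈ (0.3003, 1.4220)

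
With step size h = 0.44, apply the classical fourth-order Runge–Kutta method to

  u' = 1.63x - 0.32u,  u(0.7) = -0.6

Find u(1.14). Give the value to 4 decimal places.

RK4: k1 = f(x_n, u_n); k2 = f(x_n + h/2, u_n + (h/2)·k1); k3 = f(x_n + h/2, u_n + (h/2)·k2); k4 = f(x_n + h, u_n + h·k3); u_{n+1} = u_n + (h/6)·(k1 + 2k2 + 2k3 + k4).
x=0.700000, u=-0.600000:
  k1 = f(0.700000, -0.600000) = 1.333000
  k2 = f(0.920000, -0.306740) = 1.597757
  k3 = f(0.920000, -0.248494) = 1.579118
  k4 = f(1.140000, 0.094812) = 1.827860
  u ← -0.600000 + (0.44/6)·(k1 + 2k2 + 2k3 + k4) = 0.097738
u(1.14) ≈ 0.0977

0.0977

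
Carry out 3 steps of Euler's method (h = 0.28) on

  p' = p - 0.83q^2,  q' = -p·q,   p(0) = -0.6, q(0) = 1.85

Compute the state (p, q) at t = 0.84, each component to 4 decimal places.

-6.1934, 5.7913

Euler on (p,q): p_{n+1} = p_n + h·p', q_{n+1} = q_n + h·q'.
0.000000: (-0.600000, 1.850000); f=(-3.440675, 1.110000) → (-1.563389, 2.160800)
0.280000: (-1.563389, 2.160800); f=(-5.438706, 3.378171) → (-3.086227, 3.106688)
0.560000: (-3.086227, 3.106688); f=(-11.096980, 9.587943) → (-6.193381, 5.791312)
(p(0.84), q(0.84)) ≈ (-6.1934, 5.7913)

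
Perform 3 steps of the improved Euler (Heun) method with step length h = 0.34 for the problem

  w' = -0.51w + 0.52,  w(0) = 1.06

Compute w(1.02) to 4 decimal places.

Heun: k1 = f(x_n, w_n); k2 = f(x_n + h, w_n + h·k1); w_{n+1} = w_n + (h/2)·(k1 + k2).
x=0.000000, w=1.060000:
  k1 = f(0.000000, 1.060000) = -0.020600
  k2 = f(0.340000, 1.052996) = -0.017028
  w ← 1.060000 + (0.34/2)·(-0.020600 + (-0.017028)) = 1.053603
x=0.340000, w=1.053603:
  k1 = f(0.340000, 1.053603) = -0.017338
  k2 = f(0.680000, 1.047708) = -0.014331
  w ← 1.053603 + (0.34/2)·(-0.017338 + (-0.014331)) = 1.048220
x=0.680000, w=1.048220:
  k1 = f(0.680000, 1.048220) = -0.014592
  k2 = f(1.020000, 1.043258) = -0.012062
  w ← 1.048220 + (0.34/2)·(-0.014592 + (-0.012062)) = 1.043688
w(1.02) ≈ 1.0437

1.0437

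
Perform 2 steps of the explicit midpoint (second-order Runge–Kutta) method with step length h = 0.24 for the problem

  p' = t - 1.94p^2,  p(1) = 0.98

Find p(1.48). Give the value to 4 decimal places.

Midpoint: k1 = f(t_n, p_n); k2 = f(t_n + h/2, p_n + (h/2)·k1); p_{n+1} = p_n + h·k2.
t=1.000000, p=0.980000:
  k1 = f(1.000000, 0.980000) = -0.863176
  k2 = f(1.120000, 0.876419) = -0.370134
  p ← 0.980000 + 0.24·(-0.370134) = 0.891168
t=1.240000, p=0.891168:
  k1 = f(1.240000, 0.891168) = -0.300710
  k2 = f(1.360000, 0.855083) = -0.058463
  p ← 0.891168 + 0.24·(-0.058463) = 0.877137
p(1.48) ≈ 0.8771

0.8771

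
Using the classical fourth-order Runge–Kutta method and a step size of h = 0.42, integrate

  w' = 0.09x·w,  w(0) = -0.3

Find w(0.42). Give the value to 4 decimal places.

RK4: k1 = f(x_n, w_n); k2 = f(x_n + h/2, w_n + (h/2)·k1); k3 = f(x_n + h/2, w_n + (h/2)·k2); k4 = f(x_n + h, w_n + h·k3); w_{n+1} = w_n + (h/6)·(k1 + 2k2 + 2k3 + k4).
x=0.000000, w=-0.300000:
  k1 = f(0.000000, -0.300000) = 0.000000
  k2 = f(0.210000, -0.300000) = -0.005670
  k3 = f(0.210000, -0.301191) = -0.005693
  k4 = f(0.420000, -0.302391) = -0.011430
  w ← -0.300000 + (0.42/6)·(k1 + 2k2 + 2k3 + k4) = -0.302391
w(0.42) ≈ -0.3024

-0.3024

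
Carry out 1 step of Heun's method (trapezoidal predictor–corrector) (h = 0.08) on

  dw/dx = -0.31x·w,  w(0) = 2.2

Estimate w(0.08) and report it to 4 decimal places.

2.1978

Heun: k1 = f(x_n, w_n); k2 = f(x_n + h, w_n + h·k1); w_{n+1} = w_n + (h/2)·(k1 + k2).
x=0.000000, w=2.200000:
  k1 = f(0.000000, 2.200000) = 0.000000
  k2 = f(0.080000, 2.200000) = -0.054560
  w ← 2.200000 + (0.08/2)·(0.000000 + (-0.054560)) = 2.197818
w(0.08) ≈ 2.1978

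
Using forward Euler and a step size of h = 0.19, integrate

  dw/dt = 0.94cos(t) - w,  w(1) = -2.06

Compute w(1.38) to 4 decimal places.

-1.2070

Euler: w_{n+1} = w_n + h·f(t_n, w_n).
t=1.000000, w=-2.060000: f=2.567884 → w ← -2.060000 + 0.19·2.567884 = -1.572102
t=1.190000, w=-1.572102: f=1.921462 → w ← -1.572102 + 0.19·1.921462 = -1.207024
w(1.38) ≈ -1.2070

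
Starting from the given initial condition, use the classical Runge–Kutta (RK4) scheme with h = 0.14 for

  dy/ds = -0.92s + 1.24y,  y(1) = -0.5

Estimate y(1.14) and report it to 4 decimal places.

-0.7450

RK4: k1 = f(s_n, y_n); k2 = f(s_n + h/2, y_n + (h/2)·k1); k3 = f(s_n + h/2, y_n + (h/2)·k2); k4 = f(s_n + h, y_n + h·k3); y_{n+1} = y_n + (h/6)·(k1 + 2k2 + 2k3 + k4).
s=1.000000, y=-0.500000:
  k1 = f(1.000000, -0.500000) = -1.540000
  k2 = f(1.070000, -0.607800) = -1.738072
  k3 = f(1.070000, -0.621665) = -1.755265
  k4 = f(1.140000, -0.745737) = -1.973514
  y ← -0.500000 + (0.14/6)·(k1 + 2k2 + 2k3 + k4) = -0.745004
y(1.14) ≈ -0.7450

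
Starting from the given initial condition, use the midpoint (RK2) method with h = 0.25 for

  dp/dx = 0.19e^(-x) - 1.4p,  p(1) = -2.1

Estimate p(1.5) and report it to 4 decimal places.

-1.0439

Midpoint: k1 = f(x_n, p_n); k2 = f(x_n + h/2, p_n + (h/2)·k1); p_{n+1} = p_n + h·k2.
x=1.000000, p=-2.100000:
  k1 = f(1.000000, -2.100000) = 3.009897
  k2 = f(1.125000, -1.723763) = 2.474952
  p ← -2.100000 + 0.25·2.474952 = -1.481262
x=1.250000, p=-1.481262:
  k1 = f(1.250000, -1.481262) = 2.128203
  k2 = f(1.375000, -1.215237) = 1.749371
  p ← -1.481262 + 0.25·1.749371 = -1.043919
p(1.5) ≈ -1.0439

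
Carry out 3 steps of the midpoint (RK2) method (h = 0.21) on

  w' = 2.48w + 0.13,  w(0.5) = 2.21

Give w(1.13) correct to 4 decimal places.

Midpoint: k1 = f(t_n, w_n); k2 = f(t_n + h/2, w_n + (h/2)·k1); w_{n+1} = w_n + h·k2.
t=0.500000, w=2.210000:
  k1 = f(0.500000, 2.210000) = 5.610800
  k2 = f(0.605000, 2.799134) = 7.071852
  w ← 2.210000 + 0.21·7.071852 = 3.695089
t=0.710000, w=3.695089:
  k1 = f(0.710000, 3.695089) = 9.293821
  k2 = f(0.815000, 4.670940) = 11.713932
  w ← 3.695089 + 0.21·11.713932 = 6.155015
t=0.920000, w=6.155015:
  k1 = f(0.920000, 6.155015) = 15.394436
  k2 = f(1.025000, 7.771430) = 19.403147
  w ← 6.155015 + 0.21·19.403147 = 10.229676
w(1.13) ≈ 10.2297

10.2297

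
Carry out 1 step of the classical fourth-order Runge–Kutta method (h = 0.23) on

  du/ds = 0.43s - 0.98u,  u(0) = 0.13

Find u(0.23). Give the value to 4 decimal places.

RK4: k1 = f(s_n, u_n); k2 = f(s_n + h/2, u_n + (h/2)·k1); k3 = f(s_n + h/2, u_n + (h/2)·k2); k4 = f(s_n + h, u_n + h·k3); u_{n+1} = u_n + (h/6)·(k1 + 2k2 + 2k3 + k4).
s=0.000000, u=0.130000:
  k1 = f(0.000000, 0.130000) = -0.127400
  k2 = f(0.115000, 0.115349) = -0.063592
  k3 = f(0.115000, 0.122687) = -0.070783
  k4 = f(0.230000, 0.113720) = -0.012545
  u ← 0.130000 + (0.23/6)·(k1 + 2k2 + 2k3 + k4) = 0.114333
u(0.23) ≈ 0.1143

0.1143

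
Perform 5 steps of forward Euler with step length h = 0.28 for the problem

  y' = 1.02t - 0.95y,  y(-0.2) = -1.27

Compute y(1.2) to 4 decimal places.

0.1742

Euler: y_{n+1} = y_n + h·f(t_n, y_n).
t=-0.200000, y=-1.270000: f=1.002500 → y ← -1.270000 + 0.28·1.002500 = -0.989300
t=0.080000, y=-0.989300: f=1.021435 → y ← -0.989300 + 0.28·1.021435 = -0.703298
t=0.360000, y=-0.703298: f=1.035333 → y ← -0.703298 + 0.28·1.035333 = -0.413405
t=0.640000, y=-0.413405: f=1.045535 → y ← -0.413405 + 0.28·1.045535 = -0.120655
t=0.920000, y=-0.120655: f=1.053022 → y ← -0.120655 + 0.28·1.053022 = 0.174191
y(1.2) ≈ 0.1742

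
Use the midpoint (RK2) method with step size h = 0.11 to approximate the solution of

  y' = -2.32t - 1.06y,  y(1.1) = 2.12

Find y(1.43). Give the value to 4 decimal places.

Midpoint: k1 = f(t_n, y_n); k2 = f(t_n + h/2, y_n + (h/2)·k1); y_{n+1} = y_n + h·k2.
t=1.100000, y=2.120000:
  k1 = f(1.100000, 2.120000) = -4.799200
  k2 = f(1.155000, 1.856044) = -4.647007
  y ← 2.120000 + 0.11·(-4.647007) = 1.608829
t=1.210000, y=1.608829:
  k1 = f(1.210000, 1.608829) = -4.512559
  k2 = f(1.265000, 1.360639) = -4.377077
  y ← 1.608829 + 0.11·(-4.377077) = 1.127351
t=1.320000, y=1.127351:
  k1 = f(1.320000, 1.127351) = -4.257392
  k2 = f(1.375000, 0.893194) = -4.136786
  y ← 1.127351 + 0.11·(-4.136786) = 0.672304
y(1.43) ≈ 0.6723

0.6723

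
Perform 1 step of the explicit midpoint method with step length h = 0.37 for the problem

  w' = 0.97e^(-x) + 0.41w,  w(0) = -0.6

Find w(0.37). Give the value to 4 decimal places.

Midpoint: k1 = f(x_n, w_n); k2 = f(x_n + h/2, w_n + (h/2)·k1); w_{n+1} = w_n + h·k2.
x=0.000000, w=-0.600000:
  k1 = f(0.000000, -0.600000) = 0.724000
  k2 = f(0.185000, -0.466060) = 0.615087
  w ← -0.600000 + 0.37·0.615087 = -0.372418
w(0.37) ≈ -0.3724

-0.3724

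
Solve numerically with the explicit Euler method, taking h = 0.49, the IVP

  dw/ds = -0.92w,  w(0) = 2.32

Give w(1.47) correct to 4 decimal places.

Euler: w_{n+1} = w_n + h·f(s_n, w_n).
s=0.000000, w=2.320000: f=-2.134400 → w ← 2.320000 + 0.49·(-2.134400) = 1.274144
s=0.490000, w=1.274144: f=-1.172212 → w ← 1.274144 + 0.49·(-1.172212) = 0.699760
s=0.980000, w=0.699760: f=-0.643779 → w ← 0.699760 + 0.49·(-0.643779) = 0.384308
w(1.47) ≈ 0.3843

0.3843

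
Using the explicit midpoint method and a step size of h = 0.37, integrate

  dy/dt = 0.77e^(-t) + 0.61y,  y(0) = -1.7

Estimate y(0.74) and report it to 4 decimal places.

Midpoint: k1 = f(t_n, y_n); k2 = f(t_n + h/2, y_n + (h/2)·k1); y_{n+1} = y_n + h·k2.
t=0.000000, y=-1.700000:
  k1 = f(0.000000, -1.700000) = -0.267000
  k2 = f(0.185000, -1.749395) = -0.427181
  y ← -1.700000 + 0.37·(-0.427181) = -1.858057
t=0.370000, y=-1.858057:
  k1 = f(0.370000, -1.858057) = -0.601549
  k2 = f(0.555000, -1.969343) = -0.759264
  y ← -1.858057 + 0.37·(-0.759264) = -2.138984
y(0.74) ≈ -2.1390

-2.1390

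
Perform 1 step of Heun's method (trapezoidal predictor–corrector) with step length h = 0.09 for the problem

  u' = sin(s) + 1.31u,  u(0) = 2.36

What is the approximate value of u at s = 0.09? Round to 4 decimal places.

2.6587

Heun: k1 = f(s_n, u_n); k2 = f(s_n + h, u_n + h·k1); u_{n+1} = u_n + (h/2)·(k1 + k2).
s=0.000000, u=2.360000:
  k1 = f(0.000000, 2.360000) = 3.091600
  k2 = f(0.090000, 2.638244) = 3.545978
  u ← 2.360000 + (0.09/2)·(3.091600 + 3.545978) = 2.658691
u(0.09) ≈ 2.6587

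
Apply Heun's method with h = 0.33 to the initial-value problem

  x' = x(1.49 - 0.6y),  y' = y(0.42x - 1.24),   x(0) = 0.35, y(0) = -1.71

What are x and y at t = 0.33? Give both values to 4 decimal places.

Heun on (x,y): k1 = f(t_n, state_n); k2 = f(t_n + h, state_n + h·k1); state_{n+1} = state_n + (h/2)·(k1 + k2).
0.000000: (0.350000, -1.710000)
  k1 = (0.880600, 1.869030)
  predictor → (0.640598, -1.093220)
  k2 = (1.374680, 1.061461)
  → (0.722121, -1.226469)
(x(0.33), y(0.33)) ≈ (0.7221, -1.2265)

0.7221, -1.2265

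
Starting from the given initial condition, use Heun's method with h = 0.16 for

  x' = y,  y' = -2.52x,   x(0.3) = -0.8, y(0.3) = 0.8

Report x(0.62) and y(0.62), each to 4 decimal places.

Heun on (x,y): k1 = f(t_n, state_n); k2 = f(t_n + h, state_n + h·k1); state_{n+1} = state_n + (h/2)·(k1 + k2).
0.300000: (-0.800000, 0.800000)
  k1 = (0.800000, 2.016000)
  predictor → (-0.672000, 1.122560)
  k2 = (1.122560, 1.693440)
  → (-0.646195, 1.096755)
0.460000: (-0.646195, 1.096755)
  k1 = (1.096755, 1.628412)
  predictor → (-0.470714, 1.357301)
  k2 = (1.357301, 1.186200)
  → (-0.449871, 1.321924)
(x(0.62), y(0.62)) ≈ (-0.4499, 1.3219)

-0.4499, 1.3219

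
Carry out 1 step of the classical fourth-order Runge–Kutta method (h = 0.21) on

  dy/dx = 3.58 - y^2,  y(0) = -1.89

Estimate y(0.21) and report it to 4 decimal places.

-1.8875

RK4: k1 = f(x_n, y_n); k2 = f(x_n + h/2, y_n + (h/2)·k1); k3 = f(x_n + h/2, y_n + (h/2)·k2); k4 = f(x_n + h, y_n + h·k3); y_{n+1} = y_n + (h/6)·(k1 + 2k2 + 2k3 + k4).
x=0.000000, y=-1.890000:
  k1 = f(0.000000, -1.890000) = 0.007900
  k2 = f(0.105000, -1.889170) = 0.011035
  k3 = f(0.105000, -1.888841) = 0.012278
  k4 = f(0.210000, -1.887422) = 0.017640
  y ← -1.890000 + (0.21/6)·(k1 + 2k2 + 2k3 + k4) = -1.887474
y(0.21) ≈ -1.8875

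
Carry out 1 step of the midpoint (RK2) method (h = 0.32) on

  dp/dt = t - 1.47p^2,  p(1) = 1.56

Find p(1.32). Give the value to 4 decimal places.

1.3117

Midpoint: k1 = f(t_n, p_n); k2 = f(t_n + h/2, p_n + (h/2)·k1); p_{n+1} = p_n + h·k2.
t=1.000000, p=1.560000:
  k1 = f(1.000000, 1.560000) = -2.577392
  k2 = f(1.160000, 1.147617) = -0.776027
  p ← 1.560000 + 0.32·(-0.776027) = 1.311671
p(1.32) ≈ 1.3117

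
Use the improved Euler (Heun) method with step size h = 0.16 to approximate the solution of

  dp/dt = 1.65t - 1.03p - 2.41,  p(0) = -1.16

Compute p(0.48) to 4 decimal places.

-1.4537

Heun: k1 = f(t_n, p_n); k2 = f(t_n + h, p_n + h·k1); p_{n+1} = p_n + (h/2)·(k1 + k2).
t=0.000000, p=-1.160000:
  k1 = f(0.000000, -1.160000) = -1.215200
  k2 = f(0.160000, -1.354432) = -0.750935
  p ← -1.160000 + (0.16/2)·(-1.215200 + (-0.750935)) = -1.317291
t=0.160000, p=-1.317291:
  k1 = f(0.160000, -1.317291) = -0.789190
  k2 = f(0.320000, -1.443561) = -0.395132
  p ← -1.317291 + (0.16/2)·(-0.789190 + (-0.395132)) = -1.412037
t=0.320000, p=-1.412037:
  k1 = f(0.320000, -1.412037) = -0.427602
  k2 = f(0.480000, -1.480453) = -0.093133
  p ← -1.412037 + (0.16/2)·(-0.427602 + (-0.093133)) = -1.453695
p(0.48) ≈ -1.4537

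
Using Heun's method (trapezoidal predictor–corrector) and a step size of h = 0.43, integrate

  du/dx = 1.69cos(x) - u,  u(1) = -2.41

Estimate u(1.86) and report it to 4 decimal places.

-1.0243

Heun: k1 = f(x_n, u_n); k2 = f(x_n + h, u_n + h·k1); u_{n+1} = u_n + (h/2)·(k1 + k2).
x=1.000000, u=-2.410000:
  k1 = f(1.000000, -2.410000) = 3.323111
  k2 = f(1.430000, -0.981062) = 1.218223
  u ← -2.410000 + (0.43/2)·(3.323111 + 1.218223) = -1.433613
x=1.430000, u=-1.433613:
  k1 = f(1.430000, -1.433613) = 1.670774
  k2 = f(1.860000, -0.715181) = 0.233211
  u ← -1.433613 + (0.43/2)·(1.670774 + 0.233211) = -1.024257
u(1.86) ≈ -1.0243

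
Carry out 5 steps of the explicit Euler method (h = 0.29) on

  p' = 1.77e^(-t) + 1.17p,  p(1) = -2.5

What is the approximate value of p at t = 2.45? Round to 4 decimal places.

-9.4710

Euler: p_{n+1} = p_n + h·f(t_n, p_n).
t=1.000000, p=-2.500000: f=-2.273853 → p ← -2.500000 + 0.29·(-2.273853) = -3.159417
t=1.290000, p=-3.159417: f=-3.209289 → p ← -3.159417 + 0.29·(-3.209289) = -4.090111
t=1.580000, p=-4.090111: f=-4.420854 → p ← -4.090111 + 0.29·(-4.420854) = -5.372159
t=1.870000, p=-5.372159: f=-6.012627 → p ← -5.372159 + 0.29·(-6.012627) = -7.115821
t=2.160000, p=-7.115821: f=-8.121385 → p ← -7.115821 + 0.29·(-8.121385) = -9.471023
p(2.45) ≈ -9.4710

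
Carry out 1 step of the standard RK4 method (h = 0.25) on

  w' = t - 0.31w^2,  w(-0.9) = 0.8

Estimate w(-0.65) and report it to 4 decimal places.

0.5703

RK4: k1 = f(t_n, w_n); k2 = f(t_n + h/2, w_n + (h/2)·k1); k3 = f(t_n + h/2, w_n + (h/2)·k2); k4 = f(t_n + h, w_n + h·k3); w_{n+1} = w_n + (h/6)·(k1 + 2k2 + 2k3 + k4).
t=-0.900000, w=0.800000:
  k1 = f(-0.900000, 0.800000) = -1.098400
  k2 = f(-0.775000, 0.662700) = -0.911143
  k3 = f(-0.775000, 0.686107) = -0.920930
  k4 = f(-0.650000, 0.569767) = -0.750637
  w ← 0.800000 + (0.25/6)·(k1 + 2k2 + 2k3 + k4) = 0.570284
w(-0.65) ≈ 0.5703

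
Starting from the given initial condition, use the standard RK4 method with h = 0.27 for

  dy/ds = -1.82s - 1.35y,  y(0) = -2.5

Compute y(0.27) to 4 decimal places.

RK4: k1 = f(s_n, y_n); k2 = f(s_n + h/2, y_n + (h/2)·k1); k3 = f(s_n + h/2, y_n + (h/2)·k2); k4 = f(s_n + h, y_n + h·k3); y_{n+1} = y_n + (h/6)·(k1 + 2k2 + 2k3 + k4).
s=0.000000, y=-2.500000:
  k1 = f(0.000000, -2.500000) = 3.375000
  k2 = f(0.135000, -2.044375) = 2.514206
  k3 = f(0.135000, -2.160582) = 2.671086
  k4 = f(0.270000, -1.778807) = 1.909989
  y ← -2.500000 + (0.27/6)·(k1 + 2k2 + 2k3 + k4) = -1.795499
y(0.27) ≈ -1.7955

-1.7955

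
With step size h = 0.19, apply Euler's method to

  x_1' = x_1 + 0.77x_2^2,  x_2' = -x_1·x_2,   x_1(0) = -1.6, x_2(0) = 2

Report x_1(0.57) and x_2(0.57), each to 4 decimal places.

0.8728, 3.6174

Euler on (x_1,x_2): x_1_{n+1} = x_1_n + h·x_1', x_2_{n+1} = x_2_n + h·x_2'.
0.000000: (-1.600000, 2.000000); f=(1.480000, 3.200000) → (-1.318800, 2.608000)
0.190000: (-1.318800, 2.608000); f=(3.918481, 3.439430) → (-0.574289, 3.261492)
0.380000: (-0.574289, 3.261492); f=(7.616454, 1.873037) → (0.872838, 3.617369)
(x_1(0.57), x_2(0.57)) ≈ (0.8728, 3.6174)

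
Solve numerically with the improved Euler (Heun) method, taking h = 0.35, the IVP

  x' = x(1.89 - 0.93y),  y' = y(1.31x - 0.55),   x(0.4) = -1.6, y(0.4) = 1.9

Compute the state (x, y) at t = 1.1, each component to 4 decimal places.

-3.5657, 0.5208

Heun on (x,y): k1 = f(t_n, state_n); k2 = f(t_n + h, state_n + h·k1); state_{n+1} = state_n + (h/2)·(k1 + k2).
0.400000: (-1.600000, 1.900000)
  k1 = (-0.196800, -5.027400)
  predictor → (-1.668880, 0.140410)
  k2 = (-2.936259, -0.384194)
  → (-2.148285, 0.952971)
0.750000: (-2.148285, 0.952971)
  k1 = (-2.156313, -3.206036)
  predictor → (-2.902995, -0.169142)
  k2 = (-5.943307, 0.736261)
  → (-3.565719, 0.520760)
(x(1.1), y(1.1)) ≈ (-3.5657, 0.5208)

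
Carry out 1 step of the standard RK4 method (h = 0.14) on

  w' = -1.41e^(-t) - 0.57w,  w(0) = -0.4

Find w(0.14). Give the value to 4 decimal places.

RK4: k1 = f(t_n, w_n); k2 = f(t_n + h/2, w_n + (h/2)·k1); k3 = f(t_n + h/2, w_n + (h/2)·k2); k4 = f(t_n + h, w_n + h·k3); w_{n+1} = w_n + (h/6)·(k1 + 2k2 + 2k3 + k4).
t=0.000000, w=-0.400000:
  k1 = f(0.000000, -0.400000) = -1.182000
  k2 = f(0.070000, -0.482740) = -1.039513
  k3 = f(0.070000, -0.472766) = -1.045199
  k4 = f(0.140000, -0.546328) = -0.914388
  w ← -0.400000 + (0.14/6)·(k1 + 2k2 + 2k3 + k4) = -0.546202
w(0.14) ≈ -0.5462

-0.5462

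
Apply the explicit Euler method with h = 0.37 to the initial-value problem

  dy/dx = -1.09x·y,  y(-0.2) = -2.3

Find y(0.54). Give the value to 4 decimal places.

Euler: y_{n+1} = y_n + h·f(x_n, y_n).
x=-0.200000, y=-2.300000: f=-0.501400 → y ← -2.300000 + 0.37·(-0.501400) = -2.485518
x=0.170000, y=-2.485518: f=0.460566 → y ← -2.485518 + 0.37·0.460566 = -2.315108
y(0.54) ≈ -2.3151

-2.3151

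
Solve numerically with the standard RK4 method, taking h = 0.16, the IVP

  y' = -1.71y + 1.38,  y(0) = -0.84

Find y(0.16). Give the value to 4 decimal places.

-0.4458

RK4: k1 = f(t_n, y_n); k2 = f(t_n + h/2, y_n + (h/2)·k1); k3 = f(t_n + h/2, y_n + (h/2)·k2); k4 = f(t_n + h, y_n + h·k3); y_{n+1} = y_n + (h/6)·(k1 + 2k2 + 2k3 + k4).
t=0.000000, y=-0.840000:
  k1 = f(0.000000, -0.840000) = 2.816400
  k2 = f(0.080000, -0.614688) = 2.431116
  k3 = f(0.080000, -0.645511) = 2.483823
  k4 = f(0.160000, -0.442588) = 2.136826
  y ← -0.840000 + (0.16/6)·(k1 + 2k2 + 2k3 + k4) = -0.445784
y(0.16) ≈ -0.4458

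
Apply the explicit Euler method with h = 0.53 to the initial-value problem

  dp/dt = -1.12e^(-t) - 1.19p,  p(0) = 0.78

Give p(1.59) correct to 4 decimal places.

-0.3764

Euler: p_{n+1} = p_n + h·f(t_n, p_n).
t=0.000000, p=0.780000: f=-2.048200 → p ← 0.780000 + 0.53·(-2.048200) = -0.305546
t=0.530000, p=-0.305546: f=-0.295638 → p ← -0.305546 + 0.53·(-0.295638) = -0.462234
t=1.060000, p=-0.462234: f=0.162028 → p ← -0.462234 + 0.53·0.162028 = -0.376359
p(1.59) ≈ -0.3764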